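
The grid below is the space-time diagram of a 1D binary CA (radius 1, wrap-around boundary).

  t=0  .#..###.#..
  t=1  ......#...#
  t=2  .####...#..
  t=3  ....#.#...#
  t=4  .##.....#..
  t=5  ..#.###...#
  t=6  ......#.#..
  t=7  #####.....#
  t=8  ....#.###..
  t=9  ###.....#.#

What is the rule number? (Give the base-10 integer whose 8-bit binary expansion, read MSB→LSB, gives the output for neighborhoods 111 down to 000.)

  [7] ### => .  t=0,i=5
  [6] ##. => #  t=0,i=6
  [5] #.# => .  t=0,i=7
  [4] #.. => .  t=0,i=2
  [3] .## => .  t=0,i=4
  [2] .#. => .  t=0,i=1
  [1] ..# => .  t=0,i=0
  [0] ... => #  t=0,i=10
  bits 01000001 = 65

65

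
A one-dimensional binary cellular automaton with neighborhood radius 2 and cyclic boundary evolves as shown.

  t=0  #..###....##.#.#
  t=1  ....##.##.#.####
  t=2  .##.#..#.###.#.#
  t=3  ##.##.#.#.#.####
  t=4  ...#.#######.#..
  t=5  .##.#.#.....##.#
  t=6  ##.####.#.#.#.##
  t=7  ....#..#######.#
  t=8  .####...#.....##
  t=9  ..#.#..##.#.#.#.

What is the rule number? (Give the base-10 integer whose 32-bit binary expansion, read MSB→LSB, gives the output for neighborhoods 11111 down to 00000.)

  [31] ##### => .  t=3,i=14
  [30] ####. => .  t=1,i=14
  [29] ###.# => .  t=2,i=11
  [28] ###.. => #  t=0,i=5
  [27] ##.## => .  t=1,i=6
  [26] ##.#. => #  t=0,i=12
  [25] ##..# => .  t=0,i=1
  [24] ##... => .  t=0,i=6
  [23] #.### => .  t=1,i=12
  [22] #.##. => #  t=0,i=15
  [21] #.#.# => #  t=0,i=13
  [20] #.#.. => #  t=2,i=4
  [19] #..## => .  t=0,i=2
  [18] #..#. => #  t=2,i=6
  [17] #...# => .  t=8,i=6
  [16] #.... => #  t=0,i=7
  [15] .#### => #  t=1,i=13
  [14] .###. => #  t=0,i=4
  [13] .##.# => .  t=0,i=11
  [12] .##.. => .  t=0,i=0
  [11] .#.## => #  t=0,i=14
  [10] .#.#. => #  t=2,i=14
  [9] .#..# => .  t=2,i=5
  [8] .#... => .  t=4,i=14
  [7] ..### => .  t=0,i=3
  [6] ..##. => #  t=0,i=10
  [5] ..#.# => .  t=2,i=7
  [4] ..#.. => #  t=7,i=4
  [3] ...## => .  t=0,i=9
  [2] ...#. => #  t=4,i=2
  [1] ....# => #  t=0,i=8
  [0] ..... => .  t=4,i=0
  bits 00010100011101011100110001010110 = 343264342

343264342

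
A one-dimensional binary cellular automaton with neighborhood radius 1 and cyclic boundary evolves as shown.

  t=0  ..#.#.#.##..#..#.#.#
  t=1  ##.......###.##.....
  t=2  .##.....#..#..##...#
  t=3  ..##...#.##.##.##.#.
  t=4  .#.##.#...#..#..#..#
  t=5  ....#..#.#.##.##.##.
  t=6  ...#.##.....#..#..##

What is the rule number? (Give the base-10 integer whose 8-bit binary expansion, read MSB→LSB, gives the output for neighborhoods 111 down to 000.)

82

  ###|.  b7=0 t=1,i=10
  ##.|#  b6=1 t=0,i=9
  #.#|.  b5=0 t=0,i=3
  #..|#  b4=1 t=0,i=0
  .##|.  b3=0 t=0,i=8
  .#.|.  b2=0 t=0,i=2
  ..#|#  b1=1 t=0,i=1
  ...|.  b0=0 t=1,i=3
  bits 01010010 = 82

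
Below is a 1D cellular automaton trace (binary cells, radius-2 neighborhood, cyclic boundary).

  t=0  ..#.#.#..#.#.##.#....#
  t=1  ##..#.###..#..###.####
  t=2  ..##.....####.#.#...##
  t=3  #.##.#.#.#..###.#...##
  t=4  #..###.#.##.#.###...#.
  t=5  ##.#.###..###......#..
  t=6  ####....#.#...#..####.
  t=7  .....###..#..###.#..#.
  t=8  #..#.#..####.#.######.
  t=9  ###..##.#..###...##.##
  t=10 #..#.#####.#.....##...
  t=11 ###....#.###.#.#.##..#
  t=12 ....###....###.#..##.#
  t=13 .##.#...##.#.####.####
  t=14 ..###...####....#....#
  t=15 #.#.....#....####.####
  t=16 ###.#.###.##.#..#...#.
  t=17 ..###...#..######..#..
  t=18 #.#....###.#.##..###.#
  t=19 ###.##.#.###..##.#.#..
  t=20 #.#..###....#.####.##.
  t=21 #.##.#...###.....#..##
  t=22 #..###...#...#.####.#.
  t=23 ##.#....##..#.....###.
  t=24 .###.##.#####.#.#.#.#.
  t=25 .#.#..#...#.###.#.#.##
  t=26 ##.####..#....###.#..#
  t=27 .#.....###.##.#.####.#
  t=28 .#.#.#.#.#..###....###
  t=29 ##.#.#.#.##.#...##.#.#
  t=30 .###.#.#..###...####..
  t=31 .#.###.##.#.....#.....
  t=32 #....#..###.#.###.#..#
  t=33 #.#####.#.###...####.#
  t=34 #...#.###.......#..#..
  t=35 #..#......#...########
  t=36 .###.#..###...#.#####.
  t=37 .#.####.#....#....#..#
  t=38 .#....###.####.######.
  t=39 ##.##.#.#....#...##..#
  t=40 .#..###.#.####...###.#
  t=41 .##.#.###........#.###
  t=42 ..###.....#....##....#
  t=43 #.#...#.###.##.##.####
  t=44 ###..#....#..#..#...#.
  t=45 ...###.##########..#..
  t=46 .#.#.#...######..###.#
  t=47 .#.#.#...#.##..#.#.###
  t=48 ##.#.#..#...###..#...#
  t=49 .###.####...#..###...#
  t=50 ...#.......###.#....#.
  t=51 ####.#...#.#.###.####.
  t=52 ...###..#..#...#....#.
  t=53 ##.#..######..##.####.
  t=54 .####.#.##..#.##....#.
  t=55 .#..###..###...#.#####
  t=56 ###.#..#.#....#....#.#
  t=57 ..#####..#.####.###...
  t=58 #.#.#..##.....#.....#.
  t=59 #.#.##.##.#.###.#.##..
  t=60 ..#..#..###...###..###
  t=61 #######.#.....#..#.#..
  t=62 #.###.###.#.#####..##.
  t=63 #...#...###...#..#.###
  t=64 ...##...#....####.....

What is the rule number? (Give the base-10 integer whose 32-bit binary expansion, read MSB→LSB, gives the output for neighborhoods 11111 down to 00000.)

  #####|#  b31=1 t=1,i=20
  ####.|.  b30=0 t=1,i=0
  ###.#|#  b29=1 t=1,i=16
  ###..|.  b28=0 t=1,i=1
  ##.##|.  b27=0 t=1,i=17
  ##.#.|#  b26=1 t=0,i=15
  ##..#|#  b25=1 t=1,i=2
  ##...|.  b24=0 t=2,i=4
  #.###|.  b23=0 t=1,i=6
  #.##.|.  b22=0 t=0,i=13
  #.#.#|#  b21=1 t=0,i=4
  #.#..|#  b20=1 t=0,i=6
  #..##|.  b19=0 t=1,i=13
  #..#.|#  b18=1 t=0,i=1
  #...#|.  b17=0 t=2,i=18
  #....|#  b16=1 t=0,i=18
  .####|.  b15=0 t=1,i=19
  .###.|.  b14=0 t=1,i=7
  .##.#|#  b13=1 t=0,i=14
  .##..|#  b12=1 t=2,i=3
  .#.##|.  b11=0 t=0,i=12
  .#.#.|.  b10=0 t=0,i=3
  .#..#|#  b9=1 t=0,i=0
  .#...|.  b8=0 t=0,i=17
  ..###|#  b7=1 t=1,i=14
  ..##.|#  b6=1 t=2,i=2
  ..#.#|.  b5=0 t=0,i=2
  ..#..|#  b4=1 t=0,i=21
  ...##|.  b3=0 t=2,i=8
  ...#.|#  b2=1 t=0,i=20
  ....#|#  b1=1 t=0,i=19
  .....|.  b0=0 t=2,i=6
  bits 10100110001101010011001011010110 = 2788504278

2788504278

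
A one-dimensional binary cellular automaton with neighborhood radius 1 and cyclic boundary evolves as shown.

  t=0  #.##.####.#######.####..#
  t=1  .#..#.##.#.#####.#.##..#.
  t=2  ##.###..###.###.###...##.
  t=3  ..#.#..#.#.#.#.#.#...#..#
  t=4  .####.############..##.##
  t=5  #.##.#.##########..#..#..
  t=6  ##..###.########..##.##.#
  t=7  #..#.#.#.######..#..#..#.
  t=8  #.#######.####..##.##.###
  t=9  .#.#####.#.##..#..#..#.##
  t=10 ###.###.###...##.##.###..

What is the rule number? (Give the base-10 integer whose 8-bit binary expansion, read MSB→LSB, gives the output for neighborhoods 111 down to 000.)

  nb ###: next=#  (t=0,i=6, bit7=1)
  nb ##.: next=.  (t=0,i=0, bit6=0)
  nb #.#: next=#  (t=0,i=1, bit5=1)
  nb #..: next=.  (t=0,i=22, bit4=0)
  nb .##: next=.  (t=0,i=2, bit3=0)
  nb .#.: next=#  (t=1,i=1, bit2=1)
  nb ..#: next=#  (t=0,i=23, bit1=1)
  nb ...: next=.  (t=2,i=20, bit0=0)
  bits 10100110 = 166

166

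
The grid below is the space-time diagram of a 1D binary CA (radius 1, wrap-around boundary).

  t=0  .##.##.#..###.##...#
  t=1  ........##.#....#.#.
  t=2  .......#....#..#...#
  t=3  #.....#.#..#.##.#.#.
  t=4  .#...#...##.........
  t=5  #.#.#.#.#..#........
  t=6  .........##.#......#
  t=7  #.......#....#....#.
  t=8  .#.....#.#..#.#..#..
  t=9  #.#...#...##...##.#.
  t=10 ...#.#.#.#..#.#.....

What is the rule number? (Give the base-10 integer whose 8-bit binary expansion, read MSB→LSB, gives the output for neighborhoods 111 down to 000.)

146

  ### -> #   bit 7 = 1  t=0,i=11
  ##. -> .   bit 6 = 0  t=0,i=2
  #.# -> .   bit 5 = 0  t=0,i=0
  #.. -> #   bit 4 = 1  t=0,i=8
  .## -> .   bit 3 = 0  t=0,i=1
  .#. -> .   bit 2 = 0  t=0,i=7
  ..# -> #   bit 1 = 1  t=0,i=9
  ... -> .   bit 0 = 0  t=0,i=17
  bits 10010010 = 146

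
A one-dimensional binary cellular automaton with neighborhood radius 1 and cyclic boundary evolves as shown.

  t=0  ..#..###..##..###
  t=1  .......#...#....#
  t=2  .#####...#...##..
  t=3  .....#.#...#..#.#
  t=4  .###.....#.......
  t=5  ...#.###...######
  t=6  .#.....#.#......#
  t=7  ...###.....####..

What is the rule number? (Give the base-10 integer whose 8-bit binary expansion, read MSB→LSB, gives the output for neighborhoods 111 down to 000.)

65

  nb ###: next=.  (t=0,i=6, bit7=0)
  nb ##.: next=#  (t=0,i=7, bit6=1)
  nb #.#: next=.  (t=3,i=6, bit5=0)
  nb #..: next=.  (t=0,i=0, bit4=0)
  nb .##: next=.  (t=0,i=5, bit3=0)
  nb .#.: next=.  (t=0,i=2, bit2=0)
  nb ..#: next=.  (t=0,i=1, bit1=0)
  nb ...: next=#  (t=1,i=1, bit0=1)
  bits 01000001 = 65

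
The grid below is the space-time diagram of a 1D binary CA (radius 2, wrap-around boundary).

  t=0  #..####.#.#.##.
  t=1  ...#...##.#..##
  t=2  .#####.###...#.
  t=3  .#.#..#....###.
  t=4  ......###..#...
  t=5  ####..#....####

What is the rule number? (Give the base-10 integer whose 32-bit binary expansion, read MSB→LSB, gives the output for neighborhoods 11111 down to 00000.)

2351112661

  nb #####: next=#  (t=2,i=3, bit31=1)
  nb ####.: next=.  (t=0,i=5, bit30=0)
  nb ###.#: next=.  (t=0,i=6, bit29=0)
  nb ###..: next=.  (t=2,i=9, bit28=0)
  nb ##.##: next=#  (t=2,i=6, bit27=1)
  nb ##.#.: next=#  (t=0,i=7, bit26=1)
  nb ##..#: next=.  (t=3,i=14, bit25=0)
  nb ##...: next=.  (t=1,i=0, bit24=0)
  nb #.###: next=.  (t=2,i=7, bit23=0)
  nb #.##.: next=.  (t=0,i=12, bit22=0)
  nb #.#.#: next=#  (t=0,i=8, bit21=1)
  nb #.#..: next=.  (t=0,i=0, bit20=0)
  nb #..##: next=.  (t=0,i=2, bit19=0)
  nb #..#.: next=.  (t=3,i=0, bit18=0)
  nb #...#: next=#  (t=1,i=1, bit17=1)
  nb #....: next=#  (t=3,i=8, bit16=1)
  nb .####: next=.  (t=0,i=4, bit15=0)
  nb .###.: next=.  (t=2,i=8, bit14=0)
  nb .##.#: next=#  (t=0,i=13, bit13=1)
  nb .##..: next=.  (t=1,i=14, bit12=0)
  nb .#.##: next=.  (t=0,i=11, bit11=0)
  nb .#.#.: next=.  (t=0,i=9, bit10=0)
  nb .#..#: next=.  (t=0,i=1, bit9=0)
  nb .#...: next=#  (t=1,i=4, bit8=1)
  nb ..###: next=#  (t=0,i=3, bit7=1)
  nb ..##.: next=#  (t=1,i=7, bit6=1)
  nb ..#.#: next=.  (t=3,i=1, bit5=0)
  nb ..#..: next=#  (t=1,i=3, bit4=1)
  nb ...##: next=.  (t=1,i=6, bit3=0)
  nb ...#.: next=#  (t=1,i=2, bit2=1)
  nb ....#: next=.  (t=3,i=9, bit1=0)
  nb .....: next=#  (t=4,i=0, bit0=1)
  bits 10001100001000110010000111010101 = 2351112661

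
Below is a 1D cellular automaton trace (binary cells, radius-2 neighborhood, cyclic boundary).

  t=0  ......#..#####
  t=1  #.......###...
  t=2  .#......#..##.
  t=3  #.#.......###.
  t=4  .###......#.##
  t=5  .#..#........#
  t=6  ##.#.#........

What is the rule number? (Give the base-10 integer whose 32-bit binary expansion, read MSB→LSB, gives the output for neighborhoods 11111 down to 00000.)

631158208

  nb #####: next=.  (t=0,i=11, bit31=0)
  nb ####.: next=.  (t=0,i=12, bit30=0)
  nb ###.#: next=#  (t=3,i=12, bit29=1)
  nb ###..: next=.  (t=0,i=13, bit28=0)
  nb ##.##: next=.  (t=4,i=0, bit27=0)
  nb ##.#.: next=#  (t=3,i=13, bit26=1)
  nb ##..#: next=.  (t=2,i=13, bit25=0)
  nb ##...: next=#  (t=0,i=0, bit24=1)
  nb #.###: next=#  (t=4,i=1, bit23=1)
  nb #.##.: next=.  (t=4,i=12, bit22=0)
  nb #.#.#: next=.  (t=3,i=0, bit21=0)
  nb #.#..: next=#  (t=3,i=2, bit20=1)
  nb #..##: next=#  (t=0,i=8, bit19=1)
  nb #..#.: next=#  (t=2,i=0, bit18=1)
  nb #...#: next=#  (t=1,i=12, bit17=1)
  nb #....: next=.  (t=0,i=1, bit16=0)
  nb .####: next=#  (t=0,i=10, bit15=1)
  nb .###.: next=.  (t=1,i=9, bit14=0)
  nb .##.#: next=#  (t=4,i=13, bit13=1)
  nb .##..: next=#  (t=2,i=12, bit12=1)
  nb .#.##: next=.  (t=4,i=11, bit11=0)
  nb .#.#.: next=#  (t=3,i=1, bit10=1)
  nb .#..#: next=.  (t=0,i=7, bit9=0)
  nb .#...: next=#  (t=1,i=1, bit8=1)
  nb ..###: next=#  (t=0,i=9, bit7=1)
  nb ..##.: next=#  (t=2,i=11, bit6=1)
  nb ..#.#: next=.  (t=4,i=10, bit5=0)
  nb ..#..: next=.  (t=0,i=6, bit4=0)
  nb ...##: next=.  (t=1,i=7, bit3=0)
  nb ...#.: next=.  (t=0,i=5, bit2=0)
  nb ....#: next=.  (t=0,i=4, bit1=0)
  nb .....: next=.  (t=0,i=2, bit0=0)
  bits 00100101100111101011010111000000 = 631158208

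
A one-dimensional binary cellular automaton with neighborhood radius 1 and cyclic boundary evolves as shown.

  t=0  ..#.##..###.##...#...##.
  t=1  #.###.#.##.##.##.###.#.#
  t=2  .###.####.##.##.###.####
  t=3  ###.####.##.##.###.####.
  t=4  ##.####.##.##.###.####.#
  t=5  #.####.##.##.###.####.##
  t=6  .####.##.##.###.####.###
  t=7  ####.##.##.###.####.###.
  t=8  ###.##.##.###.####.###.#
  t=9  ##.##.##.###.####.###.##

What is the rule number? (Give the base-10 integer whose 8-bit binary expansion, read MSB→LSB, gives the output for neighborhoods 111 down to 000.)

  ### -> #   bit 7 = 1  t=0,i=9
  ##. -> .   bit 6 = 0  t=0,i=5
  #.# -> #   bit 5 = 1  t=0,i=3
  #.. -> #   bit 4 = 1  t=0,i=6
  .## -> #   bit 3 = 1  t=0,i=4
  .#. -> #   bit 2 = 1  t=0,i=2
  ..# -> .   bit 1 = 0  t=0,i=1
  ... -> #   bit 0 = 1  t=0,i=0
  bits 10111101 = 189

189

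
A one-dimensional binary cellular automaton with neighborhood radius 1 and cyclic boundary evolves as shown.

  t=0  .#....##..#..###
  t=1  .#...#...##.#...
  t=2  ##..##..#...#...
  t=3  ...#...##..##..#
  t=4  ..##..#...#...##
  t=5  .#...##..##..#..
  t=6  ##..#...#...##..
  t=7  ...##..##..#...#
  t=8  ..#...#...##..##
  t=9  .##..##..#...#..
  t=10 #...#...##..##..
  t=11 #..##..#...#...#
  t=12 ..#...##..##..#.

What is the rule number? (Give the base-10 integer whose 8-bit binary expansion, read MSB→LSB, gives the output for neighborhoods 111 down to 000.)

  nb ###: next=.  (t=0,i=14, bit7=0)
  nb ##.: next=.  (t=0,i=7, bit6=0)
  nb #.#: next=.  (t=0,i=0, bit5=0)
  nb #..: next=.  (t=0,i=2, bit4=0)
  nb .##: next=.  (t=0,i=6, bit3=0)
  nb .#.: next=#  (t=0,i=1, bit2=1)
  nb ..#: next=#  (t=0,i=5, bit1=1)
  nb ...: next=.  (t=0,i=3, bit0=0)
  bits 00000110 = 6

6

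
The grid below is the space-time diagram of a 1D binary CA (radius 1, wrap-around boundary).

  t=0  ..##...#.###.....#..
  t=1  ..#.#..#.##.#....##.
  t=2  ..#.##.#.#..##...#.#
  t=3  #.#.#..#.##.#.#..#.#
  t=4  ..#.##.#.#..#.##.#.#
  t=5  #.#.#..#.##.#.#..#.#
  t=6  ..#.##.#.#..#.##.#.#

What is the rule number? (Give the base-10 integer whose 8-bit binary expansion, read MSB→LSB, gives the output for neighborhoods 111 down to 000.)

  ###|#  b7=1 t=0,i=10
  ##.|.  b6=0 t=0,i=3
  #.#|.  b5=0 t=0,i=8
  #..|#  b4=1 t=0,i=4
  .##|#  b3=1 t=0,i=2
  .#.|#  b2=1 t=0,i=7
  ..#|.  b1=0 t=0,i=1
  ...|.  b0=0 t=0,i=0
  bits 10011100 = 156

156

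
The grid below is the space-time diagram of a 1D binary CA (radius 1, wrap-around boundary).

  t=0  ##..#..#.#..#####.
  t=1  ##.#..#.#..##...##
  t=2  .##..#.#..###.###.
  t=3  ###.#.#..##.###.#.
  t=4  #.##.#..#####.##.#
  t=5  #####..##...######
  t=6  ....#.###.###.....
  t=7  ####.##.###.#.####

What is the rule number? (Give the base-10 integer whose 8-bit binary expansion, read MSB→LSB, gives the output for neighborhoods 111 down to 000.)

107

  ### -> .   bit 7 = 0  t=0,i=13
  ##. -> #   bit 6 = 1  t=0,i=1
  #.# -> #   bit 5 = 1  t=0,i=8
  #.. -> .   bit 4 = 0  t=0,i=2
  .## -> #   bit 3 = 1  t=0,i=0
  .#. -> .   bit 2 = 0  t=0,i=4
  ..# -> #   bit 1 = 1  t=0,i=3
  ... -> #   bit 0 = 1  t=1,i=14
  bits 01101011 = 107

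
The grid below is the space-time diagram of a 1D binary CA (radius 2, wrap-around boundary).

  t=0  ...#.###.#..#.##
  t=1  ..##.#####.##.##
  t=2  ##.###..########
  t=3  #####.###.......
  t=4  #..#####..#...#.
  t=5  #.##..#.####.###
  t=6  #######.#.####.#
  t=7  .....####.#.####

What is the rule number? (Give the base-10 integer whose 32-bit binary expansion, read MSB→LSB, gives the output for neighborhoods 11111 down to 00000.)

  [31] ##### => .  t=1,i=7
  [30] ####. => #  t=1,i=8
  [29] ###.# => #  t=0,i=7
  [28] ###.. => .  t=2,i=5
  [27] ##.## => #  t=1,i=4
  [26] ##.#. => #  t=0,i=8
  [25] ##..# => #  t=1,i=0
  [24] ##... => .  t=0,i=0
  [23] #.### => #  t=0,i=5
  [22] #.##. => #  t=0,i=14
  [21] #.#.# => #  t=6,i=8
  [20] #.#.. => #  t=0,i=9
  [19] #..## => #  t=1,i=1
  [18] #..#. => #  t=0,i=11
  [17] #...# => .  t=0,i=1
  [16] #.... => #  t=3,i=10
  [15] .#### => .  t=1,i=6
  [14] .###. => #  t=0,i=6
  [13] .##.# => #  t=1,i=3
  [12] .##.. => #  t=0,i=15
  [11] .#.## => .  t=0,i=4
  [10] .#.#. => #  t=4,i=15
  [9] .#..# => .  t=0,i=10
  [8] .#... => #  t=4,i=11
  [7] ..### => #  t=2,i=8
  [6] ..##. => .  t=1,i=2
  [5] ..#.# => #  t=0,i=3
  [4] ..#.. => #  t=4,i=10
  [3] ...## => .  t=3,i=15
  [2] ...#. => #  t=0,i=2
  [1] ....# => #  t=3,i=14
  [0] ..... => .  t=3,i=11
  bits 01101110111111010111010110110110 = 1862104502

1862104502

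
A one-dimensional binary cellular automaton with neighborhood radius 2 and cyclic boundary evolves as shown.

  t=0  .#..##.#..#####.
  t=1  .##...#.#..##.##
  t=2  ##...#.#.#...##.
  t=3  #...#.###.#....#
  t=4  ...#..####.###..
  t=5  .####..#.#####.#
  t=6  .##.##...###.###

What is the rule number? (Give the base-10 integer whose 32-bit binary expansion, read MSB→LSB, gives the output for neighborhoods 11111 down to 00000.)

3202467606

  #####|#  b31=1 t=0,i=12
  ####.|.  b30=0 t=0,i=13
  ###.#|#  b29=1 t=3,i=8
  ###..|#  b28=1 t=0,i=14
  ##.##|#  b27=1 t=1,i=0
  ##.#.|#  b26=1 t=0,i=6
  ##..#|#  b25=1 t=0,i=15
  ##...|.  b24=0 t=1,i=3
  #.###|#  b23=1 t=3,i=6
  #.##.|#  b22=1 t=1,i=1
  #.#.#|#  b21=1 t=2,i=7
  #.#..|.  b20=0 t=0,i=7
  #..##|.  b19=0 t=0,i=3
  #..#.|.  b18=0 t=0,i=0
  #...#|.  b17=0 t=1,i=4
  #....|#  b16=1 t=3,i=12
  .####|#  b15=1 t=0,i=11
  .###.|#  b14=1 t=3,i=7
  .##.#|.  b13=0 t=0,i=5
  .##..|.  b12=0 t=1,i=2
  .#.##|.  b11=0 t=3,i=5
  .#.#.|#  b10=1 t=1,i=7
  .#..#|#  b9=1 t=0,i=2
  .#...|#  b8=1 t=2,i=10
  ..###|.  b7=0 t=0,i=10
  ..##.|.  b6=0 t=0,i=4
  ..#.#|.  b5=0 t=1,i=6
  ..#..|#  b4=1 t=0,i=1
  ...##|.  b3=0 t=2,i=12
  ...#.|#  b2=1 t=1,i=5
  ....#|#  b1=1 t=3,i=13
  .....|.  b0=0 t=4,i=0
  bits 10111110111000011100011100010110 = 3202467606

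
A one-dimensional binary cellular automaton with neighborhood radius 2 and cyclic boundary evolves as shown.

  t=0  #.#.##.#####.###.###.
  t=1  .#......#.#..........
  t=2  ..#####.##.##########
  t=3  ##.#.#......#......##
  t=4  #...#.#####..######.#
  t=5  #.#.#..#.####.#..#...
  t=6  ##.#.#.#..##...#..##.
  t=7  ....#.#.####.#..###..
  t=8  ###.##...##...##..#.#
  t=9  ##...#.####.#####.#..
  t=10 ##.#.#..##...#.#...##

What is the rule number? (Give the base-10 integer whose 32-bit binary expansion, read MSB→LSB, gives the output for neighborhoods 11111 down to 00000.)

  [31] ##### => .  t=0,i=9
  [30] ####. => #  t=0,i=10
  [29] ###.# => .  t=0,i=11
  [28] ###.. => #  t=2,i=20
  [27] ##.## => .  t=0,i=6
  [26] ##.#. => .  t=0,i=20
  [25] ##..# => #  t=2,i=0
  [24] ##... => .  t=4,i=1
  [23] #.### => .  t=0,i=7
  [22] #.##. => .  t=0,i=4
  [21] #.#.# => .  t=0,i=0
  [20] #.#.. => .  t=1,i=10
  [19] #..## => #  t=2,i=1
  [18] #..#. => .  t=5,i=6
  [17] #...# => #  t=4,i=2
  [16] #.... => #  t=1,i=3
  [15] .#### => #  t=0,i=8
  [14] .###. => .  t=0,i=14
  [13] .##.# => .  t=0,i=5
  [12] .##.. => #  t=4,i=0
  [11] .#.## => .  t=0,i=3
  [10] .#.#. => #  t=0,i=1
  [9] .#..# => #  t=5,i=5
  [8] .#... => #  t=1,i=2
  [7] ..### => .  t=2,i=2
  [6] ..##. => #  t=6,i=10
  [5] ..#.# => #  t=1,i=8
  [4] ..#.. => .  t=1,i=1
  [3] ...## => #  t=3,i=18
  [2] ...#. => .  t=1,i=0
  [1] ....# => #  t=1,i=6
  [0] ..... => #  t=1,i=4
  bits 01010010000010111001011101101011 = 1376491371

1376491371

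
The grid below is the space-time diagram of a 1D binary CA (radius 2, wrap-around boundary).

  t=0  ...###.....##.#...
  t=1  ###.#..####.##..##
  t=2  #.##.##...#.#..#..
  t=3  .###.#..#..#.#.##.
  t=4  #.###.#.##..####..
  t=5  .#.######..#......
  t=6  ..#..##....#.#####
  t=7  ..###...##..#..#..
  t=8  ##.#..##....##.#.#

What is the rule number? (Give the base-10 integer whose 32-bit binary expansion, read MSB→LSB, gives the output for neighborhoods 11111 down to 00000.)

  nb #####: next=#  (t=1,i=0, bit31=1)
  nb ####.: next=.  (t=1,i=1, bit30=0)
  nb ###.#: next=#  (t=1,i=2, bit29=1)
  nb ###..: next=.  (t=0,i=5, bit28=0)
  nb ##.##: next=.  (t=1,i=11, bit27=0)
  nb ##.#.: next=#  (t=0,i=13, bit26=1)
  nb ##..#: next=.  (t=1,i=14, bit25=0)
  nb ##...: next=.  (t=0,i=6, bit24=0)
  nb #.###: next=.  (t=4,i=2, bit23=0)
  nb #.##.: next=#  (t=1,i=12, bit22=1)
  nb #.#.#: next=#  (t=3,i=13, bit21=1)
  nb #.#..: next=.  (t=0,i=14, bit20=0)
  nb #..##: next=#  (t=1,i=6, bit19=1)
  nb #..#.: next=.  (t=2,i=14, bit18=0)
  nb #...#: next=#  (t=2,i=8, bit17=1)
  nb #....: next=#  (t=0,i=7, bit16=1)
  nb .####: next=.  (t=1,i=8, bit15=0)
  nb .###.: next=#  (t=0,i=4, bit14=1)
  nb .##.#: next=#  (t=0,i=12, bit13=1)
  nb .##..: next=.  (t=1,i=13, bit12=0)
  nb .#.##: next=#  (t=2,i=1, bit11=1)
  nb .#.#.: next=#  (t=2,i=11, bit10=1)
  nb .#..#: next=#  (t=1,i=5, bit9=1)
  nb .#...: next=.  (t=0,i=15, bit8=0)
  nb ..###: next=.  (t=0,i=3, bit7=0)
  nb ..##.: next=.  (t=0,i=11, bit6=0)
  nb ..#.#: next=.  (t=2,i=0, bit5=0)
  nb ..#..: next=#  (t=2,i=15, bit4=1)
  nb ...##: next=#  (t=0,i=2, bit3=1)
  nb ...#.: next=.  (t=2,i=9, bit2=0)
  nb ....#: next=#  (t=0,i=1, bit1=1)
  nb .....: next=#  (t=0,i=0, bit0=1)
  bits 10100100011010110110111000011011 = 2758503963

2758503963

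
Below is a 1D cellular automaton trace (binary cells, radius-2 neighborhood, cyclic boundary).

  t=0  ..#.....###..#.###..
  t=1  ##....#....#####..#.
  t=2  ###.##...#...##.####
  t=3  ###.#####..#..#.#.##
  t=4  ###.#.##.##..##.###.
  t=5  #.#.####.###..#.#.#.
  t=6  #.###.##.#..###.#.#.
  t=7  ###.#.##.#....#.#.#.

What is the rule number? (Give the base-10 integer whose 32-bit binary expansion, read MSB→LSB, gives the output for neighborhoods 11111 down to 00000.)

3824564262

  nb #####: next=#  (t=1,i=13, bit31=1)
  nb ####.: next=#  (t=1,i=14, bit30=1)
  nb ###.#: next=#  (t=2,i=2, bit29=1)
  nb ###..: next=.  (t=0,i=10, bit28=0)
  nb ##.##: next=.  (t=2,i=3, bit27=0)
  nb ##.#.: next=.  (t=4,i=3, bit26=0)
  nb ##..#: next=#  (t=0,i=11, bit25=1)
  nb ##...: next=#  (t=0,i=18, bit24=1)
  nb #.###: next=#  (t=0,i=15, bit23=1)
  nb #.##.: next=#  (t=1,i=0, bit22=1)
  nb #.#.#: next=#  (t=3,i=16, bit21=1)
  nb #.#..: next=#  (t=6,i=9, bit20=1)
  nb #..##: next=.  (t=4,i=12, bit19=0)
  nb #..#.: next=#  (t=0,i=12, bit18=1)
  nb #...#: next=#  (t=2,i=7, bit17=1)
  nb #....: next=.  (t=0,i=4, bit16=0)
  nb .####: next=.  (t=1,i=12, bit15=0)
  nb .###.: next=.  (t=0,i=9, bit14=0)
  nb .##.#: next=#  (t=2,i=14, bit13=1)
  nb .##..: next=#  (t=1,i=1, bit12=1)
  nb .#.##: next=#  (t=0,i=14, bit11=1)
  nb .#.#.: next=.  (t=3,i=15, bit10=0)
  nb .#..#: next=.  (t=3,i=12, bit9=0)
  nb .#...: next=.  (t=0,i=3, bit8=0)
  nb ..###: next=.  (t=0,i=8, bit7=0)
  nb ..##.: next=.  (t=2,i=13, bit6=0)
  nb ..#.#: next=#  (t=0,i=13, bit5=1)
  nb ..#..: next=.  (t=0,i=2, bit4=0)
  nb ...##: next=.  (t=0,i=7, bit3=0)
  nb ...#.: next=#  (t=0,i=1, bit2=1)
  nb ....#: next=#  (t=0,i=0, bit1=1)
  nb .....: next=.  (t=0,i=5, bit0=0)
  bits 11100011111101100011100000100110 = 3824564262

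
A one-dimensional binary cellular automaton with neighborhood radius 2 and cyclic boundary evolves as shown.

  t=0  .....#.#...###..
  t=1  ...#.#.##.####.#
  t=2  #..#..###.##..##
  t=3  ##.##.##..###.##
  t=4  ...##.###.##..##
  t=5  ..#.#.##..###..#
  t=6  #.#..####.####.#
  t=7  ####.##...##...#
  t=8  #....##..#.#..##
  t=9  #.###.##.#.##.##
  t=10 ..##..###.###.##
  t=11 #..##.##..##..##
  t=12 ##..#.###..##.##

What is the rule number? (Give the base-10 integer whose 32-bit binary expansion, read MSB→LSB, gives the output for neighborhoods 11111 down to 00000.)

  ##### -> .   bit 31 = 0  t=7,i=1
  ####. -> .   bit 30 = 0  t=1,i=12
  ###.# -> .   bit 29 = 0  t=1,i=13
  ###.. -> #   bit 28 = 1  t=0,i=13
  ##.## -> .   bit 27 = 0  t=1,i=9
  ##.#. -> #   bit 26 = 1  t=1,i=14
  ##..# -> #   bit 25 = 1  t=2,i=1
  ##... -> .   bit 24 = 0  t=0,i=14
  #.### -> #   bit 23 = 1  t=1,i=10
  #.##. -> #   bit 22 = 1  t=1,i=7
  #.#.# -> .   bit 21 = 0  t=1,i=5
  #.#.. -> #   bit 20 = 1  t=0,i=7
  #..## -> .   bit 19 = 0  t=2,i=5
  #..#. -> .   bit 18 = 0  t=2,i=2
  #...# -> .   bit 17 = 0  t=0,i=9
  #.... -> #   bit 16 = 1  t=0,i=15
  .#### -> #   bit 15 = 1  t=1,i=11
  .###. -> #   bit 14 = 1  t=0,i=12
  .##.# -> #   bit 13 = 1  t=1,i=8
  .##.. -> #   bit 12 = 1  t=2,i=11
  .#.## -> #   bit 11 = 1  t=1,i=6
  .#.#. -> .   bit 10 = 0  t=0,i=6
  .#..# -> #   bit 9 = 1  t=2,i=4
  .#... -> #   bit 8 = 1  t=0,i=8
  ..### -> #   bit 7 = 1  t=0,i=11
  ..##. -> .   bit 6 = 0  t=4,i=3
  ..#.# -> #   bit 5 = 1  t=0,i=5
  ..#.. -> #   bit 4 = 1  t=2,i=3
  ...## -> #   bit 3 = 1  t=0,i=10
  ...#. -> .   bit 2 = 0  t=0,i=4
  ....# -> #   bit 1 = 1  t=0,i=3
  ..... -> .   bit 0 = 0  t=0,i=0
  bits 00010110110100011111101110111010 = 382860218

382860218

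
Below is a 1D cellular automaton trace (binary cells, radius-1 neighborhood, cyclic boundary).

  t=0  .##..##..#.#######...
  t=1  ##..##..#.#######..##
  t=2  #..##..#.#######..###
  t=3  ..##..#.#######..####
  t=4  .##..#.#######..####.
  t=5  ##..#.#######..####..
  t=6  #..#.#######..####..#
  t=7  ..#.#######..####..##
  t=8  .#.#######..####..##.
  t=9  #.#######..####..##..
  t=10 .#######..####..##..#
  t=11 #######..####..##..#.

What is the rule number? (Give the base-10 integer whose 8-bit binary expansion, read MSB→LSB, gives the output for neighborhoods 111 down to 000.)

  ###|#  b7=1 t=0,i=12
  ##.|.  b6=0 t=0,i=2
  #.#|#  b5=1 t=0,i=10
  #..|.  b4=0 t=0,i=3
  .##|#  b3=1 t=0,i=1
  .#.|.  b2=0 t=0,i=9
  ..#|#  b1=1 t=0,i=0
  ...|#  b0=1 t=0,i=19
  bits 10101011 = 171

171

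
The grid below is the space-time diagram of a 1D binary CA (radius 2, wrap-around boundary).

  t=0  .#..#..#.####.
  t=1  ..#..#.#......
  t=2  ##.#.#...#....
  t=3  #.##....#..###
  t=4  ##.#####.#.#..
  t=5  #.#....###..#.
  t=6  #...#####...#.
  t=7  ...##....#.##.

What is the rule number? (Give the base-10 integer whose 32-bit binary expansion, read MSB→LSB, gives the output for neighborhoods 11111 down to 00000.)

757158638

  nb #####: next=.  (t=4,i=5, bit31=0)
  nb ####.: next=.  (t=0,i=11, bit30=0)
  nb ###.#: next=#  (t=3,i=0, bit29=1)
  nb ###..: next=.  (t=0,i=12, bit28=0)
  nb ##.##: next=#  (t=3,i=1, bit27=1)
  nb ##.#.: next=#  (t=2,i=2, bit26=1)
  nb ##..#: next=.  (t=0,i=13, bit25=0)
  nb ##...: next=#  (t=3,i=4, bit24=1)
  nb #.###: next=.  (t=0,i=9, bit23=0)
  nb #.##.: next=.  (t=3,i=2, bit22=0)
  nb #.#.#: next=#  (t=2,i=3, bit21=1)
  nb #.#..: next=.  (t=1,i=7, bit20=0)
  nb #..##: next=.  (t=3,i=10, bit19=0)
  nb #..#.: next=.  (t=0,i=0, bit18=0)
  nb #...#: next=.  (t=2,i=7, bit17=0)
  nb #....: next=#  (t=1,i=9, bit16=1)
  nb .####: next=.  (t=0,i=10, bit15=0)
  nb .###.: next=#  (t=5,i=8, bit14=1)
  nb .##.#: next=.  (t=2,i=1, bit13=0)
  nb .##..: next=#  (t=3,i=3, bit12=1)
  nb .#.##: next=.  (t=0,i=8, bit11=0)
  nb .#.#.: next=.  (t=1,i=6, bit10=0)
  nb .#..#: next=#  (t=0,i=2, bit9=1)
  nb .#...: next=.  (t=1,i=8, bit8=0)
  nb ..###: next=#  (t=3,i=11, bit7=1)
  nb ..##.: next=#  (t=2,i=0, bit6=1)
  nb ..#.#: next=#  (t=0,i=7, bit5=1)
  nb ..#..: next=.  (t=0,i=1, bit4=0)
  nb ...##: next=#  (t=2,i=13, bit3=1)
  nb ...#.: next=#  (t=1,i=1, bit2=1)
  nb ....#: next=#  (t=1,i=0, bit1=1)
  nb .....: next=.  (t=1,i=10, bit0=0)
  bits 00101101001000010101001011101110 = 757158638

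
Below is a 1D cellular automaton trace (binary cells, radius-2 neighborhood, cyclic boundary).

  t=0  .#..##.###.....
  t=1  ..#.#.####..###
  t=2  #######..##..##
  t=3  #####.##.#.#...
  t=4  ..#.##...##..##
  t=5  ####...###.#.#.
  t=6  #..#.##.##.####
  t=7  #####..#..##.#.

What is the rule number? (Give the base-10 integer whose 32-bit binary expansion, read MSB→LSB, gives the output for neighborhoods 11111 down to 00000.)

3131461227

  nb #####: next=#  (t=2,i=0, bit31=1)
  nb ####.: next=.  (t=1,i=8, bit30=0)
  nb ###.#: next=#  (t=3,i=4, bit29=1)
  nb ###..: next=#  (t=0,i=9, bit28=1)
  nb ##.##: next=#  (t=0,i=6, bit27=1)
  nb ##.#.: next=.  (t=3,i=8, bit26=0)
  nb ##..#: next=#  (t=1,i=0, bit25=1)
  nb ##...: next=.  (t=0,i=10, bit24=0)
  nb #.###: next=#  (t=0,i=7, bit23=1)
  nb #.##.: next=.  (t=3,i=6, bit22=0)
  nb #.#.#: next=#  (t=1,i=4, bit21=1)
  nb #.#..: next=.  (t=3,i=11, bit20=0)
  nb #..##: next=.  (t=0,i=3, bit19=0)
  nb #..#.: next=#  (t=1,i=1, bit18=1)
  nb #...#: next=#  (t=3,i=13, bit17=1)
  nb #....: next=.  (t=0,i=11, bit16=0)
  nb .####: next=.  (t=1,i=7, bit15=0)
  nb .###.: next=#  (t=0,i=8, bit14=1)
  nb .##.#: next=.  (t=0,i=5, bit13=0)
  nb .##..: next=.  (t=2,i=10, bit12=0)
  nb .#.##: next=#  (t=1,i=5, bit11=1)
  nb .#.#.: next=#  (t=1,i=3, bit10=1)
  nb .#..#: next=#  (t=0,i=2, bit9=1)
  nb .#...: next=.  (t=3,i=12, bit8=0)
  nb ..###: next=.  (t=1,i=12, bit7=0)
  nb ..##.: next=#  (t=0,i=4, bit6=1)
  nb ..#.#: next=#  (t=1,i=2, bit5=1)
  nb ..#..: next=.  (t=0,i=1, bit4=0)
  nb ...##: next=#  (t=3,i=14, bit3=1)
  nb ...#.: next=.  (t=0,i=0, bit2=0)
  nb ....#: next=#  (t=0,i=14, bit1=1)
  nb .....: next=#  (t=0,i=12, bit0=1)
  bits 10111010101001100100111001101011 = 3131461227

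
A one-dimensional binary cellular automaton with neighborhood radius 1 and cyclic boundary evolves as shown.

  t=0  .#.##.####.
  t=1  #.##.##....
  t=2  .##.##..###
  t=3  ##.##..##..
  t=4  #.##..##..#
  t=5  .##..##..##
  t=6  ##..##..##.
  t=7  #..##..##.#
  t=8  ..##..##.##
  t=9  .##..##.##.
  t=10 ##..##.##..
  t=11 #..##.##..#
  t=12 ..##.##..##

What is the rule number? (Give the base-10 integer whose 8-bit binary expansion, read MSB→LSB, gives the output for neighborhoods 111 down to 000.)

  [7] ### => .  t=0,i=7
  [6] ##. => .  t=0,i=4
  [5] #.# => #  t=0,i=2
  [4] #.. => .  t=0,i=10
  [3] .## => #  t=0,i=3
  [2] .#. => .  t=0,i=1
  [1] ..# => #  t=0,i=0
  [0] ... => #  t=1,i=8
  bits 00101011 = 43

43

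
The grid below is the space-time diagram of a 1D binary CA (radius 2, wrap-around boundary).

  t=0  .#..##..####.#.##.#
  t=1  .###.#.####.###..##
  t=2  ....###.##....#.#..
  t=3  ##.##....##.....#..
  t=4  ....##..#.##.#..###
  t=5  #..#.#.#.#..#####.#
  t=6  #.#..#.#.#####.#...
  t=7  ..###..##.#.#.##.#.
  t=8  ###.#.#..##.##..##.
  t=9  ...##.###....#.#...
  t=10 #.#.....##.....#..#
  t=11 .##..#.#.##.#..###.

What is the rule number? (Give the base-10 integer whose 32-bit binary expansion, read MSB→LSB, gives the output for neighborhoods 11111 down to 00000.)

1430166169

  #####|.  b31=0 t=5,i=14
  ####.|#  b30=1 t=0,i=10
  ###.#|.  b29=0 t=0,i=11
  ###..|#  b28=1 t=1,i=14
  ##.##|.  b27=0 t=1,i=0
  ##.#.|#  b26=1 t=0,i=12
  ##..#|.  b25=0 t=0,i=6
  ##...|#  b24=1 t=2,i=10
  #.###|.  b23=0 t=1,i=1
  #.##.|.  b22=0 t=0,i=15
  #.#.#|#  b21=1 t=0,i=13
  #.#..|#  b20=1 t=0,i=1
  #..##|#  b19=1 t=0,i=3
  #..#.|#  b18=1 t=4,i=7
  #...#|#  b17=1 t=6,i=17
  #....|.  b16=0 t=2,i=11
  .####|#  b15=1 t=0,i=9
  .###.|.  b14=0 t=1,i=2
  .##.#|.  b13=0 t=0,i=16
  .##..|#  b12=1 t=0,i=5
  .#.##|#  b11=1 t=0,i=14
  .#.#.|.  b10=0 t=0,i=0
  .#..#|#  b9=1 t=0,i=2
  .#...|.  b8=0 t=2,i=17
  ..###|#  b7=1 t=0,i=8
  ..##.|.  b6=0 t=0,i=4
  ..#.#|.  b5=0 t=2,i=14
  ..#..|#  b4=1 t=3,i=16
  ...##|#  b3=1 t=2,i=3
  ...#.|.  b2=0 t=2,i=13
  ....#|.  b1=0 t=2,i=2
  .....|#  b0=1 t=2,i=0
  bits 01010101001111101001101010011001 = 1430166169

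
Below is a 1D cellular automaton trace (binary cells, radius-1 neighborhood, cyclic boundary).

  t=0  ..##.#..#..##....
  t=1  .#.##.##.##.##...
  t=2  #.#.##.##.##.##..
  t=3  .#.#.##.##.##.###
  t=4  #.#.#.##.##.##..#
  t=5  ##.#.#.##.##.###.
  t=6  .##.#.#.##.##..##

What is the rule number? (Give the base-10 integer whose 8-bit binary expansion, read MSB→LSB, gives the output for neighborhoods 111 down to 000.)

114

  [7] ### => .  t=3,i=15
  [6] ##. => #  t=0,i=3
  [5] #.# => #  t=0,i=4
  [4] #.. => #  t=0,i=6
  [3] .## => .  t=0,i=2
  [2] .#. => .  t=0,i=5
  [1] ..# => #  t=0,i=1
  [0] ... => .  t=0,i=0
  bits 01110010 = 114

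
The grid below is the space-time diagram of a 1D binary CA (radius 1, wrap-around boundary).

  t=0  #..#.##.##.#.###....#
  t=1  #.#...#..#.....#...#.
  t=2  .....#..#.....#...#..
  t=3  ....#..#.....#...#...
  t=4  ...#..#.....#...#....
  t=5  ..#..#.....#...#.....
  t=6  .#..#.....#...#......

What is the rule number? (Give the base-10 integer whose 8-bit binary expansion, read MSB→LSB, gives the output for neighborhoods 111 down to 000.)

66

  ###|.  b7=0 t=0,i=14
  ##.|#  b6=1 t=0,i=0
  #.#|.  b5=0 t=0,i=4
  #..|.  b4=0 t=0,i=1
  .##|.  b3=0 t=0,i=5
  .#.|.  b2=0 t=0,i=3
  ..#|#  b1=1 t=0,i=2
  ...|.  b0=0 t=0,i=17
  bits 01000010 = 66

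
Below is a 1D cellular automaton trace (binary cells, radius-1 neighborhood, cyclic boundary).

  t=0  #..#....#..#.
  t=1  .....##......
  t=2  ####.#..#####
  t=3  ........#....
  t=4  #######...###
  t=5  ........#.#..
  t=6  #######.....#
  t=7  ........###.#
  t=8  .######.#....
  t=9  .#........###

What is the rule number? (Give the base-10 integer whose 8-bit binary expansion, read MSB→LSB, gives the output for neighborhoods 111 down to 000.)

9

  [7] ### => .  t=2,i=0
  [6] ##. => .  t=1,i=6
  [5] #.# => .  t=0,i=12
  [4] #.. => .  t=0,i=1
  [3] .## => #  t=1,i=5
  [2] .#. => .  t=0,i=0
  [1] ..# => .  t=0,i=2
  [0] ... => #  t=0,i=5
  bits 00001001 = 9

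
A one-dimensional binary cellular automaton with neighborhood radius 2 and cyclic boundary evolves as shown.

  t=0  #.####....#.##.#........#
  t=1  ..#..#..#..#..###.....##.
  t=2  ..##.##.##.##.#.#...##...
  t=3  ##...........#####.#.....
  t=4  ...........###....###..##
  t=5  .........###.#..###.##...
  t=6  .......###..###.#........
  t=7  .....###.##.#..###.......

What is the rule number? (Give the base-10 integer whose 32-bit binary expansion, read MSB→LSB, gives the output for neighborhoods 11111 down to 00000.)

  #####|.  b31=0 t=3,i=15
  ####.|.  b30=0 t=0,i=4
  ###.#|.  b29=0 t=3,i=17
  ###..|#  b28=1 t=0,i=5
  ##.##|.  b27=0 t=0,i=1
  ##.#.|#  b26=1 t=0,i=14
  ##..#|#  b25=1 t=4,i=21
  ##...|.  b24=0 t=0,i=6
  #.###|#  b23=1 t=0,i=2
  #.##.|.  b22=0 t=0,i=12
  #.#.#|#  b21=1 t=2,i=14
  #.#..|#  b20=1 t=0,i=15
  #..##|.  b19=0 t=1,i=13
  #..#.|.  b18=0 t=1,i=4
  #...#|.  b17=0 t=1,i=0
  #....|.  b16=0 t=0,i=7
  .####|.  b15=0 t=0,i=3
  .###.|.  b14=0 t=1,i=15
  .##.#|.  b13=0 t=0,i=0
  .##..|.  b12=0 t=1,i=23
  .#.##|#  b11=1 t=0,i=11
  .#.#.|#  b10=1 t=2,i=15
  .#..#|#  b9=1 t=1,i=3
  .#...|#  b8=1 t=0,i=16
  ..###|#  b7=1 t=1,i=14
  ..##.|.  b6=0 t=0,i=24
  ..#.#|.  b5=0 t=0,i=10
  ..#..|#  b4=1 t=1,i=2
  ...##|#  b3=1 t=0,i=23
  ...#.|.  b2=0 t=0,i=9
  ....#|#  b1=1 t=0,i=8
  .....|.  b0=0 t=0,i=18
  bits 00010110101100000000111110011010 = 380637082

380637082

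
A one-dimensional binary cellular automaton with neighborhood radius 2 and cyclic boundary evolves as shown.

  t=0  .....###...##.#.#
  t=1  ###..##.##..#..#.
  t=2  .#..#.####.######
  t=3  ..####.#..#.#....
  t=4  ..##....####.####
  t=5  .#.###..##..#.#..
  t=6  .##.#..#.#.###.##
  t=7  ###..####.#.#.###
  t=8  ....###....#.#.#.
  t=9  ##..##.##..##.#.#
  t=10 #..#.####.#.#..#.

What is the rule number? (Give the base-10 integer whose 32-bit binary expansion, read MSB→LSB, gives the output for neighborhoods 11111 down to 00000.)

  ##### -> .   bit 31 = 0  t=2,i=13
  ####. -> .   bit 30 = 0  t=2,i=8
  ###.# -> .   bit 29 = 0  t=2,i=9
  ###.. -> .   bit 28 = 0  t=0,i=7
  ##.## -> #   bit 27 = 1  t=1,i=7
  ##.#. -> .   bit 26 = 0  t=0,i=13
  ##..# -> .   bit 25 = 0  t=1,i=3
  ##... -> #   bit 24 = 1  t=0,i=8
  #.### -> .   bit 23 = 0  t=1,i=0
  #.##. -> #   bit 22 = 1  t=1,i=8
  #.#.# -> .   bit 21 = 0  t=0,i=14
  #.#.. -> .   bit 20 = 0  t=0,i=16
  #..## -> #   bit 19 = 1  t=1,i=4
  #..#. -> #   bit 18 = 1  t=1,i=11
  #...# -> #   bit 17 = 1  t=0,i=9
  #.... -> #   bit 16 = 1  t=0,i=1
  .#### -> #   bit 15 = 1  t=2,i=7
  .###. -> #   bit 14 = 1  t=0,i=6
  .##.# -> #   bit 13 = 1  t=0,i=12
  .##.. -> #   bit 12 = 1  t=1,i=9
  .#.## -> #   bit 11 = 1  t=1,i=16
  .#.#. -> #   bit 10 = 1  t=0,i=15
  .#..# -> #   bit 9 = 1  t=1,i=13
  .#... -> #   bit 8 = 1  t=0,i=0
  ..### -> #   bit 7 = 1  t=0,i=5
  ..##. -> .   bit 6 = 0  t=0,i=11
  ..#.# -> #   bit 5 = 1  t=1,i=15
  ..#.. -> #   bit 4 = 1  t=1,i=12
  ...## -> .   bit 3 = 0  t=0,i=4
  ...#. -> .   bit 2 = 0  t=5,i=0
  ....# -> .   bit 1 = 0  t=0,i=3
  ..... -> #   bit 0 = 1  t=0,i=2
  bits 00001001010011111111111110110001 = 156237745

156237745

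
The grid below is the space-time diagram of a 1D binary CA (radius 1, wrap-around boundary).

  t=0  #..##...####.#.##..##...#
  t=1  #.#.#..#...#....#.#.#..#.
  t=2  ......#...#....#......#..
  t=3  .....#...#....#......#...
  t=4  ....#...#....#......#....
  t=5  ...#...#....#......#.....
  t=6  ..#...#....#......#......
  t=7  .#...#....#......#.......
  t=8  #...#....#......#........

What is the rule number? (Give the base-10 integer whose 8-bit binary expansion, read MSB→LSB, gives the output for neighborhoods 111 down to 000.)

  [7] ### => .  t=0,i=9
  [6] ##. => #  t=0,i=0
  [5] #.# => .  t=0,i=12
  [4] #.. => .  t=0,i=1
  [3] .## => .  t=0,i=3
  [2] .#. => .  t=0,i=13
  [1] ..# => #  t=0,i=2
  [0] ... => .  t=0,i=6
  bits 01000010 = 66

66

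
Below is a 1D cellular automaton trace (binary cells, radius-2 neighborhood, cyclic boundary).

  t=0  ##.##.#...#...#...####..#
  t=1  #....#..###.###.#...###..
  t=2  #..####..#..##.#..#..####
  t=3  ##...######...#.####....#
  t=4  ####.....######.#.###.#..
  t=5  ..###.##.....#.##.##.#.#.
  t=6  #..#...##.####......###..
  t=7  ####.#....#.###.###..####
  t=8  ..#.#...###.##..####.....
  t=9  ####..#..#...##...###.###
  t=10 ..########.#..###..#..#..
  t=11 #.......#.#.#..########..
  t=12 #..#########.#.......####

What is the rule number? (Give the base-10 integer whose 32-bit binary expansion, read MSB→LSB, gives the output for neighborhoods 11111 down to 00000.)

  [31] ##### => .  t=2,i=23
  [30] ####. => #  t=0,i=20
  [29] ###.# => .  t=0,i=1
  [28] ###.. => #  t=0,i=21
  [27] ##.## => .  t=0,i=2
  [26] ##.#. => #  t=0,i=5
  [25] ##..# => #  t=0,i=22
  [24] ##... => #  t=3,i=2
  [23] #.### => #  t=1,i=12
  [22] #.##. => .  t=0,i=3
  [21] #.#.# => #  t=4,i=16
  [20] #.#.. => .  t=0,i=6
  [19] #..## => .  t=0,i=23
  [18] #..#. => #  t=1,i=24
  [17] #...# => #  t=0,i=8
  [16] #.... => .  t=1,i=2
  [15] .#### => .  t=0,i=19
  [14] .###. => #  t=0,i=0
  [13] .##.# => .  t=0,i=4
  [12] .##.. => #  t=5,i=7
  [11] .#.## => .  t=3,i=15
  [10] .#.#. => #  t=5,i=22
  [9] .#..# => #  t=1,i=6
  [8] .#... => .  t=0,i=7
  [7] ..### => .  t=0,i=18
  [6] ..##. => .  t=2,i=12
  [5] ..#.# => #  t=3,i=14
  [4] ..#.. => #  t=0,i=10
  [3] ...## => .  t=0,i=17
  [2] ...#. => #  t=0,i=9
  [1] ....# => #  t=1,i=3
  [0] ..... => #  t=4,i=6
  bits 01010111101001100101011000110111 = 1470518839

1470518839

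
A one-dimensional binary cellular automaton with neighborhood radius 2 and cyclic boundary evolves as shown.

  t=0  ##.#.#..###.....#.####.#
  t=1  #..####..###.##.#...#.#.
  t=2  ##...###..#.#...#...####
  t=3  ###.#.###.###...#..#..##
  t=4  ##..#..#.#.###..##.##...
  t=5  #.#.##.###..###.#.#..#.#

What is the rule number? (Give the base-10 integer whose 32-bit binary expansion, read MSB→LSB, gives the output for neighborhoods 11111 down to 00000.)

  #####|#  b31=1 t=2,i=22
  ####.|#  b30=1 t=0,i=20
  ###.#|.  b29=0 t=0,i=1
  ###..|#  b28=1 t=0,i=10
  ##.##|#  b27=1 t=0,i=22
  ##.#.|.  b26=0 t=0,i=2
  ##..#|#  b25=1 t=1,i=7
  ##...|#  b24=1 t=0,i=11
  #.###|.  b23=0 t=0,i=18
  #.##.|.  b22=0 t=1,i=13
  #.#.#|#  b21=1 t=0,i=3
  #.#..|#  b20=1 t=0,i=5
  #..##|.  b19=0 t=0,i=7
  #..#.|.  b18=0 t=2,i=9
  #...#|.  b17=0 t=1,i=18
  #....|.  b16=0 t=0,i=12
  .####|.  b15=0 t=0,i=19
  .###.|#  b14=1 t=0,i=0
  .##.#|.  b13=0 t=1,i=14
  .##..|.  b12=0 t=4,i=1
  .#.##|.  b11=0 t=0,i=17
  .#.#.|#  b10=1 t=0,i=4
  .#..#|#  b9=1 t=0,i=6
  .#...|.  b8=0 t=1,i=17
  ..###|.  b7=0 t=0,i=8
  ..##.|#  b6=1 t=4,i=0
  ..#.#|#  b5=1 t=0,i=16
  ..#..|#  b4=1 t=2,i=16
  ...##|#  b3=1 t=2,i=4
  ...#.|.  b2=0 t=0,i=15
  ....#|#  b1=1 t=0,i=14
  .....|#  b0=1 t=0,i=13
  bits 11011011001100000100011001111011 = 3677374075

3677374075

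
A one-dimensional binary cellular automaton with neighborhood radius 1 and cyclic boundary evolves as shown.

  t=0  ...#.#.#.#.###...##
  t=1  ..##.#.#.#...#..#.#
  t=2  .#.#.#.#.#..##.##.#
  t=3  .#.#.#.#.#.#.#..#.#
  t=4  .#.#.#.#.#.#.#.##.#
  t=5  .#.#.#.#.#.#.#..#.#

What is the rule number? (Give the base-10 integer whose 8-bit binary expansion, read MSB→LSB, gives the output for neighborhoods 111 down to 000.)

70

  ### -> .   bit 7 = 0  t=0,i=12
  ##. -> #   bit 6 = 1  t=0,i=13
  #.# -> .   bit 5 = 0  t=0,i=4
  #.. -> .   bit 4 = 0  t=0,i=0
  .## -> .   bit 3 = 0  t=0,i=11
  .#. -> #   bit 2 = 1  t=0,i=3
  ..# -> #   bit 1 = 1  t=0,i=2
  ... -> .   bit 0 = 0  t=0,i=1
  bits 01000110 = 70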